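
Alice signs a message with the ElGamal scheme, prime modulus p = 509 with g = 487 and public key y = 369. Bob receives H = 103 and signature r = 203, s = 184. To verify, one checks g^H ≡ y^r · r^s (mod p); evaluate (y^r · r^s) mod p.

369^2 = 136161 ≡ 258
369^4 ≡ 258^2 = 66564 ≡ 394
369^8 ≡ 394^2 = 155236 ≡ 500
369^16 ≡ 500^2 = 250000 ≡ 81
369^32 ≡ 81^2 = 6561 ≡ 453
369^64 ≡ 453^2 = 205209 ≡ 82
369^128 ≡ 82^2 = 6724 ≡ 107
203 = 128 + 64 + 8 + 2 + 1, so 369^203 ≡ 107·82·500·258·369 ≡ 178 (mod 509)
203^2 = 41209 ≡ 489
203^4 ≡ 489^2 = 239121 ≡ 400
203^8 ≡ 400^2 = 160000 ≡ 174
203^16 ≡ 174^2 = 30276 ≡ 245
203^32 ≡ 245^2 = 60025 ≡ 472
203^64 ≡ 472^2 = 222784 ≡ 351
203^128 ≡ 351^2 = 123201 ≡ 23
184 = 128 + 32 + 16 + 8, so 203^184 ≡ 23·472·245·174 ≡ 336 (mod 509)
y^r · r^s ≡ 178·336 = 59808 ≡ 255 (mod 509)

255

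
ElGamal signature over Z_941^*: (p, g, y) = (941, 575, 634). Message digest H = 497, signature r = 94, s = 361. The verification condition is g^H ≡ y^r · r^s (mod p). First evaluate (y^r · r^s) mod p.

634^2 = 401956 ≡ 149
634^4 ≡ 149^2 = 22201 ≡ 558
634^8 ≡ 558^2 = 311364 ≡ 834
634^16 ≡ 834^2 = 695556 ≡ 157
634^32 ≡ 157^2 = 24649 ≡ 183
634^64 ≡ 183^2 = 33489 ≡ 554
94 = 64 + 16 + 8 + 4 + 2, so 634^94 ≡ 554·157·834·558·149 ≡ 592 (mod 941)
94^2 = 8836 ≡ 367
94^4 ≡ 367^2 = 134689 ≡ 126
94^8 ≡ 126^2 = 15876 ≡ 820
94^16 ≡ 820^2 = 672400 ≡ 526
94^32 ≡ 526^2 = 276676 ≡ 22
94^64 ≡ 22^2 = 484
94^128 ≡ 484^2 = 234256 ≡ 888
94^256 ≡ 888^2 = 788544 ≡ 927
361 = 256 + 64 + 32 + 8 + 1, so 94^361 ≡ 927·484·22·820·94 ≡ 314 (mod 941)
y^r · r^s ≡ 592·314 = 185888 ≡ 511 (mod 941)

511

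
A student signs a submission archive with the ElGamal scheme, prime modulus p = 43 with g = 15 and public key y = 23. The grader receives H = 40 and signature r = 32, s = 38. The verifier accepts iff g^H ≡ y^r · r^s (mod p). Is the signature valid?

Left side g^H mod p:
Squares mod 43: 15^1≡15, 15^2≡10, 15^4≡14, 15^8≡24, 15^16≡17, 15^32≡31
40 = 32 + 8, so 15^40 ≡ 31·24 ≡ 13 (mod 43)
Right side y^r · r^s mod p:
Squares mod 43: 23^1≡23, 23^2≡13, 23^4≡40, 23^8≡9, 23^16≡38, 23^32≡25
23^32 ≡ 25 (mod 43)
Squares mod 43: 32^1≡32, 32^2≡35, 32^4≡21, 32^8≡11, 32^16≡35, 32^32≡21
38 = 32 + 4 + 2, so 32^38 ≡ 21·21·35 ≡ 41 (mod 43)
25·41 = 1025 ≡ 36 (mod 43)
13 ≠ 36, so verification fails.

invalid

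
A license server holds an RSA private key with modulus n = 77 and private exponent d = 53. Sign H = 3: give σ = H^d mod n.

5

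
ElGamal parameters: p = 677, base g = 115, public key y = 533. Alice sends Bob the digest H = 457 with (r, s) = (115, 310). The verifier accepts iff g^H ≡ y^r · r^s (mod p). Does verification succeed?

passes

Left side g^H mod p:
115^2 = 13225 ≡ 362
115^4 ≡ 362^2 = 131044 ≡ 383
115^8 ≡ 383^2 = 146689 ≡ 457
115^16 ≡ 457^2 = 208849 ≡ 333
115^32 ≡ 333^2 = 110889 ≡ 538
115^64 ≡ 538^2 = 289444 ≡ 365
115^128 ≡ 365^2 = 133225 ≡ 533
115^256 ≡ 533^2 = 284089 ≡ 426
457 = 256 + 128 + 64 + 8 + 1, so 115^457 ≡ 426·533·365·457·115 ≡ 362 (mod 677)
Right side y^r · r^s mod p:
533^2 = 284089 ≡ 426
533^4 ≡ 426^2 = 181476 ≡ 40
533^8 ≡ 40^2 = 1600 ≡ 246
533^16 ≡ 246^2 = 60516 ≡ 263
533^32 ≡ 263^2 = 69169 ≡ 115
533^64 ≡ 115^2 = 13225 ≡ 362
115 = 64 + 32 + 16 + 2 + 1, so 533^115 ≡ 362·115·263·426·533 ≡ 383 (mod 677)
115^2 = 13225 ≡ 362
115^4 ≡ 362^2 = 131044 ≡ 383
115^8 ≡ 383^2 = 146689 ≡ 457
115^16 ≡ 457^2 = 208849 ≡ 333
115^32 ≡ 333^2 = 110889 ≡ 538
115^64 ≡ 538^2 = 289444 ≡ 365
115^128 ≡ 365^2 = 133225 ≡ 533
115^256 ≡ 533^2 = 284089 ≡ 426
310 = 256 + 32 + 16 + 4 + 2, so 115^310 ≡ 426·538·333·383·362 ≡ 533 (mod 677)
383·533 = 204139 ≡ 362 (mod 677)
362 ≡ 362 (mod 677), so the signature is genuine.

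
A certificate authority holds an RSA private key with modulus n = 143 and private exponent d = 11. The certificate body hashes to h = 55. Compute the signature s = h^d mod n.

22

h^2 ≡ 55^2 = 3025 ≡ 22
h^4 ≡ 22^2 = 484 ≡ 55
h^8 ≡ 55^2 = 3025 ≡ 22
11 = 8 + 2 + 1, so h^11 ≡ 22·22·55 ≡ 22 (mod 143)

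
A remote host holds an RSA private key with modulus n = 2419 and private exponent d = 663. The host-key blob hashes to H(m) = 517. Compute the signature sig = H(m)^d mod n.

(H(m))^2 ≡ 517^2 = 267289 ≡ 1199
(H(m))^4 ≡ 1199^2 = 1437601 ≡ 715
(H(m))^8 ≡ 715^2 = 511225 ≡ 816
(H(m))^16 ≡ 816^2 = 665856 ≡ 631
(H(m))^32 ≡ 631^2 = 398161 ≡ 1445
(H(m))^64 ≡ 1445^2 = 2088025 ≡ 428
(H(m))^128 ≡ 428^2 = 183184 ≡ 1759
(H(m))^256 ≡ 1759^2 = 3094081 ≡ 180
(H(m))^512 ≡ 180^2 = 32400 ≡ 953
663 = 512 + 128 + 16 + 4 + 2 + 1, so (H(m))^663 ≡ 953·1759·631·715·1199·517 ≡ 2259 (mod 2419)

2259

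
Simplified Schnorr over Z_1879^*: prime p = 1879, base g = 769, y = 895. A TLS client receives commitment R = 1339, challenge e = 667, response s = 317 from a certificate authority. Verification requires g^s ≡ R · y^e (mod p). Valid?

yes

g^s mod p:
769^2 = 591361 ≡ 1355
769^4 ≡ 1355^2 = 1836025 ≡ 242
769^8 ≡ 242^2 = 58564 ≡ 315
769^16 ≡ 315^2 = 99225 ≡ 1517
769^32 ≡ 1517^2 = 2301289 ≡ 1393
769^64 ≡ 1393^2 = 1940449 ≡ 1321
769^128 ≡ 1321^2 = 1745041 ≡ 1329
769^256 ≡ 1329^2 = 1766241 ≡ 1860
317 = 256 + 32 + 16 + 8 + 4 + 1, so 769^317 ≡ 1860·1393·1517·315·242·769 ≡ 1840 (mod 1879)
R · y^e mod p:
895^2 = 801025 ≡ 571
895^4 ≡ 571^2 = 326041 ≡ 974
895^8 ≡ 974^2 = 948676 ≡ 1660
895^16 ≡ 1660^2 = 2755600 ≡ 986
895^32 ≡ 986^2 = 972196 ≡ 753
895^64 ≡ 753^2 = 567009 ≡ 1430
895^128 ≡ 1430^2 = 2044900 ≡ 548
895^256 ≡ 548^2 = 300304 ≡ 1543
895^512 ≡ 1543^2 = 2380849 ≡ 156
667 = 512 + 128 + 16 + 8 + 2 + 1, so 895^667 ≡ 156·548·986·1660·571·895 ≡ 1806 (mod 1879)
1339·1806 = 2418234 ≡ 1840 (mod 1879)
1840 ≡ 1840 (mod 1879); signature holds.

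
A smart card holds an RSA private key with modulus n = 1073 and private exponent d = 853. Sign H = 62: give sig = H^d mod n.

H^2 ≡ 62^2 = 3844 ≡ 625
H^4 ≡ 625^2 = 390625 ≡ 53
H^8 ≡ 53^2 = 2809 ≡ 663
H^16 ≡ 663^2 = 439569 ≡ 712
H^32 ≡ 712^2 = 506944 ≡ 488
H^64 ≡ 488^2 = 238144 ≡ 1011
H^128 ≡ 1011^2 = 1022121 ≡ 625
H^256 ≡ 625^2 = 390625 ≡ 53
H^512 ≡ 53^2 = 2809 ≡ 663
853 = 512 + 256 + 64 + 16 + 4 + 1, so H^853 ≡ 663·53·1011·712·53·62 ≡ 805 (mod 1073)

805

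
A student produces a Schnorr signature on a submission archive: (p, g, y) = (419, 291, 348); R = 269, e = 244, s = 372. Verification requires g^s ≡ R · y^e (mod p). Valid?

g^s mod p:
Squares mod 419: 291^1≡291, 291^2≡43, 291^4≡173, 291^8≡180, 291^16≡137, 291^32≡333, 291^64≡273, 291^128≡366, 291^256≡295
372 = 256 + 64 + 32 + 16 + 4, so 291^372 ≡ 295·273·333·137·173 ≡ 393 (mod 419)
R · y^e mod p:
Squares mod 419: 348^1≡348, 348^2≡13, 348^4≡169, 348^8≡69, 348^16≡152, 348^32≡59, 348^64≡129, 348^128≡300
244 = 128 + 64 + 32 + 16 + 4, so 348^244 ≡ 300·129·59·152·169 ≡ 13 (mod 419)
269·13 = 3497 ≡ 145 (mod 419)
393 ≠ 145; the check fails.

no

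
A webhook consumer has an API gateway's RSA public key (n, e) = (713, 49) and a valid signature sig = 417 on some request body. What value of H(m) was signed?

565

sig^2 ≡ 417^2 = 173889 ≡ 630
sig^4 ≡ 630^2 = 396900 ≡ 472
sig^8 ≡ 472^2 = 222784 ≡ 328
sig^16 ≡ 328^2 = 107584 ≡ 634
sig^32 ≡ 634^2 = 401956 ≡ 537
49 = 32 + 16 + 1, so sig^49 ≡ 537·634·417 ≡ 565 (mod 713)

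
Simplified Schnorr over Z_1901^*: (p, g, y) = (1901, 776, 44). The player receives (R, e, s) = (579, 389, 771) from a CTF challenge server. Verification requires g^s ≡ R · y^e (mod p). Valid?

g^s mod p:
776^2 = 602176 ≡ 1460
776^4 ≡ 1460^2 = 2131600 ≡ 579
776^8 ≡ 579^2 = 335241 ≡ 665
776^16 ≡ 665^2 = 442225 ≡ 1193
776^32 ≡ 1193^2 = 1423249 ≡ 1301
776^64 ≡ 1301^2 = 1692601 ≡ 711
776^128 ≡ 711^2 = 505521 ≡ 1756
776^256 ≡ 1756^2 = 3083536 ≡ 114
776^512 ≡ 114^2 = 12996 ≡ 1590
771 = 512 + 256 + 2 + 1, so 776^771 ≡ 1590·114·1460·776 ≡ 773 (mod 1901)
R · y^e mod p:
44^2 = 1936 ≡ 35
44^4 ≡ 35^2 = 1225
44^8 ≡ 1225^2 = 1500625 ≡ 736
44^16 ≡ 736^2 = 541696 ≡ 1812
44^32 ≡ 1812^2 = 3283344 ≡ 317
44^64 ≡ 317^2 = 100489 ≡ 1637
44^128 ≡ 1637^2 = 2679769 ≡ 1260
44^256 ≡ 1260^2 = 1587600 ≡ 265
389 = 256 + 128 + 4 + 1, so 44^389 ≡ 265·1260·1225·44 ≡ 67 (mod 1901)
579·67 = 38793 ≡ 773 (mod 1901)
773 ≡ 773 (mod 1901); signature holds.

yes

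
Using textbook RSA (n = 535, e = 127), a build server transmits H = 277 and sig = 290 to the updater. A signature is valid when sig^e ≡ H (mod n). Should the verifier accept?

Squares mod 535: sig^1≡290, sig^2≡105, sig^4≡325, sig^8≡230, sig^16≡470, sig^32≡480, sig^64≡350
127 = 64 + 32 + 16 + 8 + 4 + 2 + 1, so sig^127 ≡ 350·480·470·230·325·105·290 ≡ 35 (mod 535)
The recovered value 35 does not match the digest 277.

reject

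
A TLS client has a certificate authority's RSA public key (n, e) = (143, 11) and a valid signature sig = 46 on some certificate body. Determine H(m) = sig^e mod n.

2

Squares mod 143: sig^1≡46, sig^2≡114, sig^4≡126, sig^8≡3
11 = 8 + 2 + 1, so sig^11 ≡ 3·114·46 ≡ 2 (mod 143)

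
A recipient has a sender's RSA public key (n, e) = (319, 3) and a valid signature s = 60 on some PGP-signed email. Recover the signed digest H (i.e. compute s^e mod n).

37

s^2 ≡ 60^2 = 3600 ≡ 91
3 = 2 + 1, so s^3 ≡ 91·60 ≡ 37 (mod 319)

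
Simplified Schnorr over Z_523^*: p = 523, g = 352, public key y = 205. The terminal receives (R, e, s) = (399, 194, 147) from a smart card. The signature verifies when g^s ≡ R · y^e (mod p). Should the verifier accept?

g^s mod p:
352^2 = 123904 ≡ 476
352^4 ≡ 476^2 = 226576 ≡ 117
352^8 ≡ 117^2 = 13689 ≡ 91
352^16 ≡ 91^2 = 8281 ≡ 436
352^32 ≡ 436^2 = 190096 ≡ 247
352^64 ≡ 247^2 = 61009 ≡ 341
352^128 ≡ 341^2 = 116281 ≡ 175
147 = 128 + 16 + 2 + 1, so 352^147 ≡ 175·436·476·352 ≡ 370 (mod 523)
R · y^e mod p:
205^2 = 42025 ≡ 185
205^4 ≡ 185^2 = 34225 ≡ 230
205^8 ≡ 230^2 = 52900 ≡ 77
205^16 ≡ 77^2 = 5929 ≡ 176
205^32 ≡ 176^2 = 30976 ≡ 119
205^64 ≡ 119^2 = 14161 ≡ 40
205^128 ≡ 40^2 = 1600 ≡ 31
194 = 128 + 64 + 2, so 205^194 ≡ 31·40·185 ≡ 326 (mod 523)
399·326 = 130074 ≡ 370 (mod 523)
370 ≡ 370 (mod 523); signature holds.

accept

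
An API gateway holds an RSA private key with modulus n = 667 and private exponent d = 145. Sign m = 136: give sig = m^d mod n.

Squares mod 667: m^1≡136, m^2≡487, m^4≡384, m^8≡49, m^16≡400, m^32≡587, m^64≡397, m^128≡197
145 = 128 + 16 + 1, so m^145 ≡ 197·400·136 ≡ 111 (mod 667)

111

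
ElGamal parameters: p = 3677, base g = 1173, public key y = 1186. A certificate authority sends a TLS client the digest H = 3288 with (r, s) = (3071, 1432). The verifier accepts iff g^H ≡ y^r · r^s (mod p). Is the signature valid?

Left side g^H mod p:
1173^2 = 1375929 ≡ 731
1173^4 ≡ 731^2 = 534361 ≡ 1196
1173^8 ≡ 1196^2 = 1430416 ≡ 63
1173^16 ≡ 63^2 = 3969 ≡ 292
1173^32 ≡ 292^2 = 85264 ≡ 693
1173^64 ≡ 693^2 = 480249 ≡ 2239
1173^128 ≡ 2239^2 = 5013121 ≡ 1370
1173^256 ≡ 1370^2 = 1876900 ≡ 1630
1173^512 ≡ 1630^2 = 2656900 ≡ 2106
1173^1024 ≡ 2106^2 = 4435236 ≡ 774
1173^2048 ≡ 774^2 = 599076 ≡ 3402
3288 = 2048 + 1024 + 128 + 64 + 16 + 8, so 1173^3288 ≡ 3402·774·1370·2239·292·63 ≡ 1942 (mod 3677)
Right side y^r · r^s mod p:
1186^2 = 1406596 ≡ 1982
1186^4 ≡ 1982^2 = 3928324 ≡ 1288
1186^8 ≡ 1288^2 = 1658944 ≡ 617
1186^16 ≡ 617^2 = 380689 ≡ 1958
1186^32 ≡ 1958^2 = 3833764 ≡ 2330
1186^64 ≡ 2330^2 = 5428900 ≡ 1648
1186^128 ≡ 1648^2 = 2715904 ≡ 2278
1186^256 ≡ 2278^2 = 5189284 ≡ 1037
1186^512 ≡ 1037^2 = 1075369 ≡ 1685
1186^1024 ≡ 1685^2 = 2839225 ≡ 581
1186^2048 ≡ 581^2 = 337561 ≡ 2954
3071 = 2048 + 512 + 256 + 128 + 64 + 32 + 16 + 8 + 4 + 2 + 1, so 1186^3071 ≡ 2954·1685·1037·2278·1648·2330·1958·617·1288·1982·1186 ≡ 424 (mod 3677)
3071^2 = 9431041 ≡ 3213
3071^4 ≡ 3213^2 = 10323369 ≡ 2030
3071^8 ≡ 2030^2 = 4120900 ≡ 2660
3071^16 ≡ 2660^2 = 7075600 ≡ 1052
3071^32 ≡ 1052^2 = 1106704 ≡ 3604
3071^64 ≡ 3604^2 = 12988816 ≡ 1652
3071^128 ≡ 1652^2 = 2729104 ≡ 770
3071^256 ≡ 770^2 = 592900 ≡ 903
3071^512 ≡ 903^2 = 815409 ≡ 2792
3071^1024 ≡ 2792^2 = 7795264 ≡ 24
1432 = 1024 + 256 + 128 + 16 + 8, so 3071^1432 ≡ 24·903·770·1052·2660 ≡ 2242 (mod 3677)
424·2242 = 950608 ≡ 1942 (mod 3677)
1942 ≡ 1942 (mod 3677), so the signature is genuine.

valid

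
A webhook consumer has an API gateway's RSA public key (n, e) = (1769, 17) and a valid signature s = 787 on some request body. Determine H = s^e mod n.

1311

Squares mod 1769: s^1≡787, s^2≡219, s^4≡198, s^8≡286, s^16≡422
17 = 16 + 1, so s^17 ≡ 422·787 ≡ 1311 (mod 1769)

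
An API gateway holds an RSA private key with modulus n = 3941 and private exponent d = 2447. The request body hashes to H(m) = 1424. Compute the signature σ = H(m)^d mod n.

138

(H(m))^2447 mod 3941 = 138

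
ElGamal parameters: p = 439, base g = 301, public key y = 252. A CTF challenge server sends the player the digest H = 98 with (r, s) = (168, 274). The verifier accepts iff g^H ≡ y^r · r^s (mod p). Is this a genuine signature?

Left side g^H mod p:
Squares mod 439: 301^1≡301, 301^2≡167, 301^4≡232, 301^8≡266, 301^16≡77, 301^32≡222, 301^64≡116
98 = 64 + 32 + 2, so 301^98 ≡ 116·222·167 ≡ 140 (mod 439)
Right side y^r · r^s mod p:
Squares mod 439: 252^1≡252, 252^2≡288, 252^4≡412, 252^8≡290, 252^16≡251, 252^32≡224, 252^64≡130, 252^128≡218
168 = 128 + 32 + 8, so 252^168 ≡ 218·224·290 ≡ 18 (mod 439)
Squares mod 439: 168^1≡168, 168^2≡128, 168^4≡141, 168^8≡126, 168^16≡72, 168^32≡355, 168^64≡32, 168^128≡146, 168^256≡244
274 = 256 + 16 + 2, so 168^274 ≡ 244·72·128 ≡ 146 (mod 439)
18·146 = 2628 ≡ 433 (mod 439)
140 ≠ 433, so verification fails.

forged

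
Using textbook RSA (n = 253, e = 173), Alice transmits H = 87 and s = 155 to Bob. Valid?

s^173 mod 253 = 166
166 ≠ 87, so verification fails.

no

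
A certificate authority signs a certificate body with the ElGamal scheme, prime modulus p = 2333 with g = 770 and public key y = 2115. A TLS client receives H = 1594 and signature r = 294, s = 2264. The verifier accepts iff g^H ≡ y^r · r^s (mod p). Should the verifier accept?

Left side g^H mod p:
770^1594 mod 2333 = 1196
Right side y^r · r^s mod p:
2115^294 mod 2333 = 1355
294^2264 mod 2333 = 332
1355·332 = 449860 ≡ 1924 (mod 2333)
1196 ≠ 1924, so verification fails.

reject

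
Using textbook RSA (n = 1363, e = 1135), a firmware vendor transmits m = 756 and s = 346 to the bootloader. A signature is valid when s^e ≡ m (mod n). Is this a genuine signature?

genuine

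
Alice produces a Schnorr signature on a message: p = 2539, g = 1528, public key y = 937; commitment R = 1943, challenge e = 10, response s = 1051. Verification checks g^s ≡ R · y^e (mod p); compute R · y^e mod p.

782

Squares mod 2539: 937^1≡937, 937^2≡2014, 937^4≡1413, 937^8≡915
10 = 8 + 2, so 937^10 ≡ 915·2014 ≡ 2035 (mod 2539)
R · y^e ≡ 1943·2035 = 3954005 ≡ 782 (mod 2539)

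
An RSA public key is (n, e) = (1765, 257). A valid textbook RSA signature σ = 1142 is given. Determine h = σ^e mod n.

Squares mod 1765: σ^1≡1142, σ^2≡1594, σ^4≡1001, σ^8≡1246, σ^16≡1081, σ^32≡131, σ^64≡1276, σ^128≡846, σ^256≡891
257 = 256 + 1, so σ^257 ≡ 891·1142 ≡ 882 (mod 1765)

882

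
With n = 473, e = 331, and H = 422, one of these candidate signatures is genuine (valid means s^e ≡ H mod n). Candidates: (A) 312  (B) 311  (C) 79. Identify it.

Candidate A: 312^331 mod 473 = 422
  → matches H = 422
Candidate B: 311^331 mod 473 = 289
Candidate C: 79^331 mod 473 = 79

A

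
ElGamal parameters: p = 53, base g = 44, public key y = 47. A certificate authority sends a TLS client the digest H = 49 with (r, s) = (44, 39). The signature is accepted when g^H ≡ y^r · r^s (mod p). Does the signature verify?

does not verify

Left side g^H mod p:
44^2 = 1936 ≡ 28
44^4 ≡ 28^2 = 784 ≡ 42
44^8 ≡ 42^2 = 1764 ≡ 15
44^16 ≡ 15^2 = 225 ≡ 13
44^32 ≡ 13^2 = 169 ≡ 10
49 = 32 + 16 + 1, so 44^49 ≡ 10·13·44 ≡ 49 (mod 53)
Right side y^r · r^s mod p:
47^2 = 2209 ≡ 36
47^4 ≡ 36^2 = 1296 ≡ 24
47^8 ≡ 24^2 = 576 ≡ 46
47^16 ≡ 46^2 = 2116 ≡ 49
47^32 ≡ 49^2 = 2401 ≡ 16
44 = 32 + 8 + 4, so 47^44 ≡ 16·46·24 ≡ 15 (mod 53)
44^2 = 1936 ≡ 28
44^4 ≡ 28^2 = 784 ≡ 42
44^8 ≡ 42^2 = 1764 ≡ 15
44^16 ≡ 15^2 = 225 ≡ 13
44^32 ≡ 13^2 = 169 ≡ 10
39 = 32 + 4 + 2 + 1, so 44^39 ≡ 10·42·28·44 ≡ 1 (mod 53)
15·1 = 15 ≡ 15 (mod 53)
49 ≠ 15, so verification fails.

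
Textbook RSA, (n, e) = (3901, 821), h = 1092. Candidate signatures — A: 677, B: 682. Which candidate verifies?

Candidate A: Squares mod 3901: 677^1≡677, 677^2≡1912, 677^4≡507, 677^8≡3484, 677^16≡2245, 677^32≡3834, 677^64≡588, 677^128≡2456, 677^256≡990, 677^512≡949; 821 = 512 + 256 + 32 + 16 + 4 + 1, so 677^821 ≡ 949·990·3834·2245·507·677 ≡ 1092 (mod 3901)
  → matches h = 1092
Candidate B: Squares mod 3901: 682^1≡682, 682^2≡905, 682^4≡3716, 682^8≡3017, 682^16≡1256, 682^32≡1532, 682^64≡2523, 682^128≡2998, 682^256≡100, 682^512≡2198; 821 = 512 + 256 + 32 + 16 + 4 + 1, so 682^821 ≡ 2198·100·1532·1256·3716·682 ≡ 3089 (mod 3901)

A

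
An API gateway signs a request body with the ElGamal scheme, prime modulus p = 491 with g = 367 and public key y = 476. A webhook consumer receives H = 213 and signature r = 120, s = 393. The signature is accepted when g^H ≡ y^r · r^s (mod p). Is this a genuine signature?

genuine

Left side g^H mod p:
367^2 = 134689 ≡ 155
367^4 ≡ 155^2 = 24025 ≡ 457
367^8 ≡ 457^2 = 208849 ≡ 174
367^16 ≡ 174^2 = 30276 ≡ 325
367^32 ≡ 325^2 = 105625 ≡ 60
367^64 ≡ 60^2 = 3600 ≡ 163
367^128 ≡ 163^2 = 26569 ≡ 55
213 = 128 + 64 + 16 + 4 + 1, so 367^213 ≡ 55·163·325·457·367 ≡ 90 (mod 491)
Right side y^r · r^s mod p:
476^2 = 226576 ≡ 225
476^4 ≡ 225^2 = 50625 ≡ 52
476^8 ≡ 52^2 = 2704 ≡ 249
476^16 ≡ 249^2 = 62001 ≡ 135
476^32 ≡ 135^2 = 18225 ≡ 58
476^64 ≡ 58^2 = 3364 ≡ 418
120 = 64 + 32 + 16 + 8, so 476^120 ≡ 418·58·135·249 ≡ 260 (mod 491)
120^2 = 14400 ≡ 161
120^4 ≡ 161^2 = 25921 ≡ 389
120^8 ≡ 389^2 = 151321 ≡ 93
120^16 ≡ 93^2 = 8649 ≡ 302
120^32 ≡ 302^2 = 91204 ≡ 369
120^64 ≡ 369^2 = 136161 ≡ 154
120^128 ≡ 154^2 = 23716 ≡ 148
120^256 ≡ 148^2 = 21904 ≡ 300
393 = 256 + 128 + 8 + 1, so 120^393 ≡ 300·148·93·120 ≡ 57 (mod 491)
260·57 = 14820 ≡ 90 (mod 491)
90 ≡ 90 (mod 491), so the signature is genuine.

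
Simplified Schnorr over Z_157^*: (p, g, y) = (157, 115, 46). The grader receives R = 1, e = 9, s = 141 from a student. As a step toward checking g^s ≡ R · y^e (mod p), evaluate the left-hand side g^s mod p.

93

115^2 = 13225 ≡ 37
115^4 ≡ 37^2 = 1369 ≡ 113
115^8 ≡ 113^2 = 12769 ≡ 52
115^16 ≡ 52^2 = 2704 ≡ 35
115^32 ≡ 35^2 = 1225 ≡ 126
115^64 ≡ 126^2 = 15876 ≡ 19
115^128 ≡ 19^2 = 361 ≡ 47
141 = 128 + 8 + 4 + 1, so 115^141 ≡ 47·52·113·115 ≡ 93 (mod 157)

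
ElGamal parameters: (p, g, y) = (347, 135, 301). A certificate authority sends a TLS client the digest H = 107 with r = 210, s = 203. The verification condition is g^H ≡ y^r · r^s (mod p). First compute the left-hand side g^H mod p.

135^2 = 18225 ≡ 181
135^4 ≡ 181^2 = 32761 ≡ 143
135^8 ≡ 143^2 = 20449 ≡ 323
135^16 ≡ 323^2 = 104329 ≡ 229
135^32 ≡ 229^2 = 52441 ≡ 44
135^64 ≡ 44^2 = 1936 ≡ 201
107 = 64 + 32 + 8 + 2 + 1, so 135^107 ≡ 201·44·323·181·135 ≡ 45 (mod 347)

45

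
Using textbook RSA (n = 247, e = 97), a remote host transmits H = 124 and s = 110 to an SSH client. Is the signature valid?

Squares mod 247: s^1≡110, s^2≡244, s^4≡9, s^8≡81, s^16≡139, s^32≡55, s^64≡61
97 = 64 + 32 + 1, so s^97 ≡ 61·55·110 ≡ 32 (mod 247)
s^97 mod 247 = 32, but H = 124.

invalid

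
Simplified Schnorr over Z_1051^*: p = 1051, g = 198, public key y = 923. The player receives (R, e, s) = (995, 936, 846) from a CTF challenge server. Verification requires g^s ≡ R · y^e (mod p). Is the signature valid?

g^s mod p:
198^2 = 39204 ≡ 317
198^4 ≡ 317^2 = 100489 ≡ 644
198^8 ≡ 644^2 = 414736 ≡ 642
198^16 ≡ 642^2 = 412164 ≡ 172
198^32 ≡ 172^2 = 29584 ≡ 156
198^64 ≡ 156^2 = 24336 ≡ 163
198^128 ≡ 163^2 = 26569 ≡ 294
198^256 ≡ 294^2 = 86436 ≡ 254
198^512 ≡ 254^2 = 64516 ≡ 405
846 = 512 + 256 + 64 + 8 + 4 + 2, so 198^846 ≡ 405·254·163·642·644·317 ≡ 204 (mod 1051)
R · y^e mod p:
923^2 = 851929 ≡ 619
923^4 ≡ 619^2 = 383161 ≡ 597
923^8 ≡ 597^2 = 356409 ≡ 120
923^16 ≡ 120^2 = 14400 ≡ 737
923^32 ≡ 737^2 = 543169 ≡ 853
923^64 ≡ 853^2 = 727609 ≡ 317
923^128 ≡ 317^2 = 100489 ≡ 644
923^256 ≡ 644^2 = 414736 ≡ 642
923^512 ≡ 642^2 = 412164 ≡ 172
936 = 512 + 256 + 128 + 32 + 8, so 923^936 ≡ 172·642·644·853·120 ≡ 557 (mod 1051)
995·557 = 554215 ≡ 338 (mod 1051)
204 ≠ 338; the check fails.

invalid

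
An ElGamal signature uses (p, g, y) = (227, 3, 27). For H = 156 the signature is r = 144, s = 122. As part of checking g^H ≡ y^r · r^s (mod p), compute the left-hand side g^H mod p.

212

3^2 = 9
3^4 ≡ 9^2 = 81
3^8 ≡ 81^2 = 6561 ≡ 205
3^16 ≡ 205^2 = 42025 ≡ 30
3^32 ≡ 30^2 = 900 ≡ 219
3^64 ≡ 219^2 = 47961 ≡ 64
3^128 ≡ 64^2 = 4096 ≡ 10
156 = 128 + 16 + 8 + 4, so 3^156 ≡ 10·30·205·81 ≡ 212 (mod 227)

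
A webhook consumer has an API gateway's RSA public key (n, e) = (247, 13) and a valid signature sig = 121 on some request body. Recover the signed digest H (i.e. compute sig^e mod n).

Squares mod 247: sig^1≡121, sig^2≡68, sig^4≡178, sig^8≡68
13 = 8 + 4 + 1, so sig^13 ≡ 68·178·121 ≡ 121 (mod 247)

121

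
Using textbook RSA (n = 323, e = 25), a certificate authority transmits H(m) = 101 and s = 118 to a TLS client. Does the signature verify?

verifies

s^25 mod 323 = 101
Since 101 equals the digest 101, verification succeeds.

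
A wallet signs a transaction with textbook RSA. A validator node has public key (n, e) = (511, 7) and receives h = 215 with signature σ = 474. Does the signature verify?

verifies

Squares mod 511: σ^1≡474, σ^2≡347, σ^4≡324
7 = 4 + 2 + 1, so σ^7 ≡ 324·347·474 ≡ 215 (mod 511)
Since 215 equals the digest 215, verification succeeds.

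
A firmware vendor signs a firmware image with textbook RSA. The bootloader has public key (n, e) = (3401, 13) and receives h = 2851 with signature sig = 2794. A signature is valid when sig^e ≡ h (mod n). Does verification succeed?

passes

Squares mod 3401: sig^1≡2794, sig^2≡1141, sig^4≡2699, sig^8≡3060
13 = 8 + 4 + 1, so sig^13 ≡ 3060·2699·2794 ≡ 2851 (mod 3401)
2851 = h, so the signature checks out.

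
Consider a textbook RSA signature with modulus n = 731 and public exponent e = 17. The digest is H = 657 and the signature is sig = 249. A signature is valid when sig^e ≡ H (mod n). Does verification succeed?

Squares mod 731: sig^1≡249, sig^2≡597, sig^4≡412, sig^8≡152, sig^16≡443
17 = 16 + 1, so sig^17 ≡ 443·249 ≡ 657 (mod 731)
Since 657 equals the digest 657, verification succeeds.

passes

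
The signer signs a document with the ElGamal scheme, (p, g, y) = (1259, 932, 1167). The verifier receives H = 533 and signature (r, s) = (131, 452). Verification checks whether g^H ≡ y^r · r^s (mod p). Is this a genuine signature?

Left side g^H mod p:
Squares mod 1259: 932^1≡932, 932^2≡1173, 932^4≡1101, 932^8≡1043, 932^16≡73, 932^32≡293, 932^64≡237, 932^128≡773, 932^256≡763, 932^512≡511
533 = 512 + 16 + 4 + 1, so 932^533 ≡ 511·73·1101·932 ≡ 713 (mod 1259)
Right side y^r · r^s mod p:
Squares mod 1259: 1167^1≡1167, 1167^2≡910, 1167^4≡937, 1167^8≡446, 1167^16≡1253, 1167^32≡36, 1167^64≡37, 1167^128≡110
131 = 128 + 2 + 1, so 1167^131 ≡ 110·910·1167 ≡ 385 (mod 1259)
Squares mod 1259: 131^1≡131, 131^2≡794, 131^4≡936, 131^8≡1091, 131^16≡526, 131^32≡955, 131^64≡509, 131^128≡986, 131^256≡248
452 = 256 + 128 + 64 + 4, so 131^452 ≡ 248·986·509·936 ≡ 1160 (mod 1259)
385·1160 = 446600 ≡ 914 (mod 1259)
713 ≠ 914, so verification fails.

forged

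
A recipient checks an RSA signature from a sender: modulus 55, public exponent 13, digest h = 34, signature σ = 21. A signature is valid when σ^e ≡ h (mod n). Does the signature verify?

does not verify

σ^2 ≡ 21^2 = 441 ≡ 1
σ^4 ≡ 1^2 = 1
σ^8 ≡ 1^2 = 1
13 = 8 + 4 + 1, so σ^13 ≡ 1·1·21 ≡ 21 (mod 55)
σ^13 mod 55 = 21, but h = 34.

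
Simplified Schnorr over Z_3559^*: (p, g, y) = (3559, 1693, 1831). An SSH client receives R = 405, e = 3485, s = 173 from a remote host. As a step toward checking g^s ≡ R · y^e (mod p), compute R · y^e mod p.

1831^2 = 3352561 ≡ 3542
1831^4 ≡ 3542^2 = 12545764 ≡ 289
1831^8 ≡ 289^2 = 83521 ≡ 1664
1831^16 ≡ 1664^2 = 2768896 ≡ 3553
1831^32 ≡ 3553^2 = 12623809 ≡ 36
1831^64 ≡ 36^2 = 1296
1831^128 ≡ 1296^2 = 1679616 ≡ 3327
1831^256 ≡ 3327^2 = 11068929 ≡ 439
1831^512 ≡ 439^2 = 192721 ≡ 535
1831^1024 ≡ 535^2 = 286225 ≡ 1505
1831^2048 ≡ 1505^2 = 2265025 ≡ 1501
3485 = 2048 + 1024 + 256 + 128 + 16 + 8 + 4 + 1, so 1831^3485 ≡ 1501·1505·439·3327·3553·1664·289·1831 ≡ 490 (mod 3559)
R · y^e ≡ 405·490 = 198450 ≡ 2705 (mod 3559)

2705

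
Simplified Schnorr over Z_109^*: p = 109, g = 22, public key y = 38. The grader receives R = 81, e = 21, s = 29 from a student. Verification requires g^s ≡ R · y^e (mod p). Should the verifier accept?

g^s mod p:
Squares mod 109: 22^1≡22, 22^2≡48, 22^4≡15, 22^8≡7, 22^16≡49
29 = 16 + 8 + 4 + 1, so 22^29 ≡ 49·7·15·22 ≡ 48 (mod 109)
R · y^e mod p:
Squares mod 109: 38^1≡38, 38^2≡27, 38^4≡75, 38^8≡66, 38^16≡105
21 = 16 + 4 + 1, so 38^21 ≡ 105·75·38 ≡ 45 (mod 109)
81·45 = 3645 ≡ 48 (mod 109)
48 ≡ 48 (mod 109); signature holds.

accept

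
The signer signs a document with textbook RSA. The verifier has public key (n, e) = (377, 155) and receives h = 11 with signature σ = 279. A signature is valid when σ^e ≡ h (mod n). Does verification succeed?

passes

Squares mod 377: σ^1≡279, σ^2≡179, σ^4≡373, σ^8≡16, σ^16≡256, σ^32≡315, σ^64≡74, σ^128≡198
155 = 128 + 16 + 8 + 2 + 1, so σ^155 ≡ 198·256·16·179·279 ≡ 11 (mod 377)
σ^155 mod 377 = 11 matches h.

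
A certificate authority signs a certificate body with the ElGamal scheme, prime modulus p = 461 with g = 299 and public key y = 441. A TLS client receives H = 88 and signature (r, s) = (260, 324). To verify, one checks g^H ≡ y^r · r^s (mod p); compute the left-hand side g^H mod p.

299^2 = 89401 ≡ 428
299^4 ≡ 428^2 = 183184 ≡ 167
299^8 ≡ 167^2 = 27889 ≡ 229
299^16 ≡ 229^2 = 52441 ≡ 348
299^32 ≡ 348^2 = 121104 ≡ 322
299^64 ≡ 322^2 = 103684 ≡ 420
88 = 64 + 16 + 8, so 299^88 ≡ 420·348·229 ≡ 196 (mod 461)

196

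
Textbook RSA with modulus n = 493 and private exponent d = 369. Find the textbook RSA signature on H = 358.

H^2 ≡ 358^2 = 128164 ≡ 477
H^4 ≡ 477^2 = 227529 ≡ 256
H^8 ≡ 256^2 = 65536 ≡ 460
H^16 ≡ 460^2 = 211600 ≡ 103
H^32 ≡ 103^2 = 10609 ≡ 256
H^64 ≡ 256^2 = 65536 ≡ 460
H^128 ≡ 460^2 = 211600 ≡ 103
H^256 ≡ 103^2 = 10609 ≡ 256
369 = 256 + 64 + 32 + 16 + 1, so H^369 ≡ 256·460·256·103·358 ≡ 443 (mod 493)

443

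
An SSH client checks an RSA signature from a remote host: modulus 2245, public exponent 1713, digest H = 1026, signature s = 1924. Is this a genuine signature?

s^2 ≡ 1924^2 = 3701776 ≡ 2016
s^4 ≡ 2016^2 = 4064256 ≡ 806
s^8 ≡ 806^2 = 649636 ≡ 831
s^16 ≡ 831^2 = 690561 ≡ 1346
s^32 ≡ 1346^2 = 1811716 ≡ 1
s^64 ≡ 1^2 = 1
s^128 ≡ 1^2 = 1
s^256 ≡ 1^2 = 1
s^512 ≡ 1^2 = 1
s^1024 ≡ 1^2 = 1
1713 = 1024 + 512 + 128 + 32 + 16 + 1, so s^1713 ≡ 1·1·1·1·1346·1924 ≡ 1219 (mod 2245)
s^1713 mod 2245 = 1219, but H = 1026.

forged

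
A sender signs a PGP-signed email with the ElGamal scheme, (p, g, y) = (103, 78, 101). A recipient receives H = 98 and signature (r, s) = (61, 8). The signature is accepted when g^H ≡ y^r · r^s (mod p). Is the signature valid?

invalid

Left side g^H mod p:
78^2 = 6084 ≡ 7
78^4 ≡ 7^2 = 49
78^8 ≡ 49^2 = 2401 ≡ 32
78^16 ≡ 32^2 = 1024 ≡ 97
78^32 ≡ 97^2 = 9409 ≡ 36
78^64 ≡ 36^2 = 1296 ≡ 60
98 = 64 + 32 + 2, so 78^98 ≡ 60·36·7 ≡ 82 (mod 103)
Right side y^r · r^s mod p:
101^2 = 10201 ≡ 4
101^4 ≡ 4^2 = 16
101^8 ≡ 16^2 = 256 ≡ 50
101^16 ≡ 50^2 = 2500 ≡ 28
101^32 ≡ 28^2 = 784 ≡ 63
61 = 32 + 16 + 8 + 4 + 1, so 101^61 ≡ 63·28·50·16·101 ≡ 6 (mod 103)
61^2 = 3721 ≡ 13
61^4 ≡ 13^2 = 169 ≡ 66
61^8 ≡ 66^2 = 4356 ≡ 30
6·30 = 180 ≡ 77 (mod 103)
82 ≠ 77, so verification fails.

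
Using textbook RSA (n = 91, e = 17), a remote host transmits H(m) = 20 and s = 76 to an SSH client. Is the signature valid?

valid

s^2 ≡ 76^2 = 5776 ≡ 43
s^4 ≡ 43^2 = 1849 ≡ 29
s^8 ≡ 29^2 = 841 ≡ 22
s^16 ≡ 22^2 = 484 ≡ 29
17 = 16 + 1, so s^17 ≡ 29·76 ≡ 20 (mod 91)
s^17 mod 91 = 20 matches H(m).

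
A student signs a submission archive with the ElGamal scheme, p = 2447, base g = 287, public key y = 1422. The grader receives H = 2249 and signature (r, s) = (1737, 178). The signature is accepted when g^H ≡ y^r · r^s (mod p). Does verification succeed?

Left side g^H mod p:
Squares mod 2447: 287^1≡287, 287^2≡1618, 287^4≡2081, 287^8≡1818, 287^16≡1674, 287^32≡461, 287^64≡2079, 287^128≡839, 287^256≡1632, 287^512≡1088, 287^1024≡1843, 287^2048≡213
2249 = 2048 + 128 + 64 + 8 + 1, so 287^2249 ≡ 213·839·2079·1818·287 ≡ 1528 (mod 2447)
Right side y^r · r^s mod p:
Squares mod 2447: 1422^1≡1422, 1422^2≡862, 1422^4≡1603, 1422^8≡259, 1422^16≡1012, 1422^32≡1298, 1422^64≡1268, 1422^128≡145, 1422^256≡1449, 1422^512≡75, 1422^1024≡731
1737 = 1024 + 512 + 128 + 64 + 8 + 1, so 1422^1737 ≡ 731·75·145·1268·259·1422 ≡ 1028 (mod 2447)
Squares mod 2447: 1737^1≡1737, 1737^2≡18, 1737^4≡324, 1737^8≡2202, 1737^16≡1297, 1737^32≡1120, 1737^64≡1536, 1737^128≡388
178 = 128 + 32 + 16 + 2, so 1737^178 ≡ 388·1120·1297·18 ≡ 230 (mod 2447)
1028·230 = 236440 ≡ 1528 (mod 2447)
1528 ≡ 1528 (mod 2447), so the signature is genuine.

passes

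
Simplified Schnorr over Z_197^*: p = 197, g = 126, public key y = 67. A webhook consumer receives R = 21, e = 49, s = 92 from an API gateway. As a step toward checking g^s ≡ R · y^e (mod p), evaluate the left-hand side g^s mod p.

Squares mod 197: 126^1≡126, 126^2≡116, 126^4≡60, 126^8≡54, 126^16≡158, 126^32≡142, 126^64≡70
92 = 64 + 16 + 8 + 4, so 126^92 ≡ 70·158·54·60 ≡ 100 (mod 197)

100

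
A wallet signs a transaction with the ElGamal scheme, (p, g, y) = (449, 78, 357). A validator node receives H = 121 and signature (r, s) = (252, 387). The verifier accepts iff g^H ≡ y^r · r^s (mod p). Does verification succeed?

Left side g^H mod p:
78^2 = 6084 ≡ 247
78^4 ≡ 247^2 = 61009 ≡ 394
78^8 ≡ 394^2 = 155236 ≡ 331
78^16 ≡ 331^2 = 109561 ≡ 5
78^32 ≡ 5^2 = 25
78^64 ≡ 25^2 = 625 ≡ 176
121 = 64 + 32 + 16 + 8 + 1, so 78^121 ≡ 176·25·5·331·78 ≡ 224 (mod 449)
Right side y^r · r^s mod p:
357^2 = 127449 ≡ 382
357^4 ≡ 382^2 = 145924 ≡ 448
357^8 ≡ 448^2 = 200704 ≡ 1
357^16 ≡ 1^2 = 1
357^32 ≡ 1^2 = 1
357^64 ≡ 1^2 = 1
357^128 ≡ 1^2 = 1
252 = 128 + 64 + 32 + 16 + 8 + 4, so 357^252 ≡ 1·1·1·1·1·448 ≡ 448 (mod 449)
252^2 = 63504 ≡ 195
252^4 ≡ 195^2 = 38025 ≡ 309
252^8 ≡ 309^2 = 95481 ≡ 293
252^16 ≡ 293^2 = 85849 ≡ 90
252^32 ≡ 90^2 = 8100 ≡ 18
252^64 ≡ 18^2 = 324
252^128 ≡ 324^2 = 104976 ≡ 359
252^256 ≡ 359^2 = 128881 ≡ 18
387 = 256 + 128 + 2 + 1, so 252^387 ≡ 18·359·195·252 ≡ 2 (mod 449)
448·2 = 896 ≡ 447 (mod 449)
224 ≠ 447, so verification fails.

fails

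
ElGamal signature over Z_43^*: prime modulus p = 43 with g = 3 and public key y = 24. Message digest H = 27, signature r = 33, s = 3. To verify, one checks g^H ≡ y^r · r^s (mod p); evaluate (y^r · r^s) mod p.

24^2 = 576 ≡ 17
24^4 ≡ 17^2 = 289 ≡ 31
24^8 ≡ 31^2 = 961 ≡ 15
24^16 ≡ 15^2 = 225 ≡ 10
24^32 ≡ 10^2 = 100 ≡ 14
33 = 32 + 1, so 24^33 ≡ 14·24 ≡ 35 (mod 43)
33^2 = 1089 ≡ 14
3 = 2 + 1, so 33^3 ≡ 14·33 ≡ 32 (mod 43)
y^r · r^s ≡ 35·32 = 1120 ≡ 2 (mod 43)

2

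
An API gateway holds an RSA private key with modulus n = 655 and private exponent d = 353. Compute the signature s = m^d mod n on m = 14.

29

m^353 mod 655 = 29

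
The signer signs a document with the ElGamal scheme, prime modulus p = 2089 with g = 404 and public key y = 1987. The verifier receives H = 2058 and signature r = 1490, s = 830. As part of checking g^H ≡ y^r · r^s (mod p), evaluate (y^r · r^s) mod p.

1096

1987^2 = 3948169 ≡ 2048
1987^4 ≡ 2048^2 = 4194304 ≡ 1681
1987^8 ≡ 1681^2 = 2825761 ≡ 1433
1987^16 ≡ 1433^2 = 2053489 ≡ 2
1987^32 ≡ 2^2 = 4
1987^64 ≡ 4^2 = 16
1987^128 ≡ 16^2 = 256
1987^256 ≡ 256^2 = 65536 ≡ 777
1987^512 ≡ 777^2 = 603729 ≡ 8
1987^1024 ≡ 8^2 = 64
1490 = 1024 + 256 + 128 + 64 + 16 + 2, so 1987^1490 ≡ 64·777·256·16·2·2048 ≡ 1554 (mod 2089)
1490^2 = 2220100 ≡ 1582
1490^4 ≡ 1582^2 = 2502724 ≡ 102
1490^8 ≡ 102^2 = 10404 ≡ 2048
1490^16 ≡ 2048^2 = 4194304 ≡ 1681
1490^32 ≡ 1681^2 = 2825761 ≡ 1433
1490^64 ≡ 1433^2 = 2053489 ≡ 2
1490^128 ≡ 2^2 = 4
1490^256 ≡ 4^2 = 16
1490^512 ≡ 16^2 = 256
830 = 512 + 256 + 32 + 16 + 8 + 4 + 2, so 1490^830 ≡ 256·16·1433·1681·2048·102·1582 ≡ 2044 (mod 2089)
y^r · r^s ≡ 1554·2044 = 3176376 ≡ 1096 (mod 2089)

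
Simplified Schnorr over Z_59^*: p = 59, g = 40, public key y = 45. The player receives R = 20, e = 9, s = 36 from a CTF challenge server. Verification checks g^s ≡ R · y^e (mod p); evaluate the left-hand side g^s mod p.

Squares mod 59: 40^1≡40, 40^2≡7, 40^4≡49, 40^8≡41, 40^16≡29, 40^32≡15
36 = 32 + 4, so 40^36 ≡ 15·49 ≡ 27 (mod 59)

27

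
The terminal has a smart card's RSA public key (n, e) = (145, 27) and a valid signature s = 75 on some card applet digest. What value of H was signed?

70

s^27 mod 145 = 70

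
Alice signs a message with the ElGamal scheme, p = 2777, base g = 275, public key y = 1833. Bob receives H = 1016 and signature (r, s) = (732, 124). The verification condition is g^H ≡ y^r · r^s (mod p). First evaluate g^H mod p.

275^2 = 75625 ≡ 646
275^4 ≡ 646^2 = 417316 ≡ 766
275^8 ≡ 766^2 = 586756 ≡ 809
275^16 ≡ 809^2 = 654481 ≡ 1886
275^32 ≡ 1886^2 = 3556996 ≡ 2436
275^64 ≡ 2436^2 = 5934096 ≡ 2424
275^128 ≡ 2424^2 = 5875776 ≡ 2421
275^256 ≡ 2421^2 = 5861241 ≡ 1771
275^512 ≡ 1771^2 = 3136441 ≡ 1208
1016 = 512 + 256 + 128 + 64 + 32 + 16 + 8, so 275^1016 ≡ 1208·1771·2421·2424·2436·1886·809 ≡ 1742 (mod 2777)

1742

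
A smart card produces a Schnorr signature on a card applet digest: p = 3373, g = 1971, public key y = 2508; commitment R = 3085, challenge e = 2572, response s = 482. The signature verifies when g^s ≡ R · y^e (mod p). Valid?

no

g^s mod p:
Squares mod 3373: 1971^1≡1971, 1971^2≡2518, 1971^4≡2457, 1971^8≡2552, 1971^16≡2814, 1971^32≡2165, 1971^64≡2128, 1971^128≡1818, 1971^256≡2957
482 = 256 + 128 + 64 + 32 + 2, so 1971^482 ≡ 2957·1818·2128·2165·2518 ≡ 1929 (mod 3373)
R · y^e mod p:
Squares mod 3373: 2508^1≡2508, 2508^2≡2792, 2508^4≡261, 2508^8≡661, 2508^16≡1804, 2508^32≡2844, 2508^64≡3255, 2508^128≡432, 2508^256≡1109, 2508^512≡2109, 2508^1024≡2267, 2508^2048≡2210
2572 = 2048 + 512 + 8 + 4, so 2508^2572 ≡ 2210·2109·661·261 ≡ 16 (mod 3373)
3085·16 = 49360 ≡ 2138 (mod 3373)
1929 ≠ 2138; the check fails.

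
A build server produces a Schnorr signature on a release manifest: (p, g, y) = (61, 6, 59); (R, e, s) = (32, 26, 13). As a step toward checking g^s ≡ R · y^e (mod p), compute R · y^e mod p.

59

59^2 = 3481 ≡ 4
59^4 ≡ 4^2 = 16
59^8 ≡ 16^2 = 256 ≡ 12
59^16 ≡ 12^2 = 144 ≡ 22
26 = 16 + 8 + 2, so 59^26 ≡ 22·12·4 ≡ 19 (mod 61)
R · y^e ≡ 32·19 = 608 ≡ 59 (mod 61)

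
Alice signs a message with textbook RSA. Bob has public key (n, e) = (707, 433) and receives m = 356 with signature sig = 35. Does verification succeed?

fails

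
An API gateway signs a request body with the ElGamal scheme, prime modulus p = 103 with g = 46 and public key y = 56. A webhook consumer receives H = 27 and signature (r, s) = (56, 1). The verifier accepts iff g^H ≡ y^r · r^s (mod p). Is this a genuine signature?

genuine

Left side g^H mod p:
46^2 = 2116 ≡ 56
46^4 ≡ 56^2 = 3136 ≡ 46
46^8 ≡ 46^2 = 2116 ≡ 56
46^16 ≡ 56^2 = 3136 ≡ 46
27 = 16 + 8 + 2 + 1, so 46^27 ≡ 46·56·56·46 ≡ 1 (mod 103)
Right side y^r · r^s mod p:
56^2 = 3136 ≡ 46
56^4 ≡ 46^2 = 2116 ≡ 56
56^8 ≡ 56^2 = 3136 ≡ 46
56^16 ≡ 46^2 = 2116 ≡ 56
56^32 ≡ 56^2 = 3136 ≡ 46
56 = 32 + 16 + 8, so 56^56 ≡ 46·56·46 ≡ 46 (mod 103)
56^1 mod 103 = 56
46·56 = 2576 ≡ 1 (mod 103)
1 ≡ 1 (mod 103), so the signature is genuine.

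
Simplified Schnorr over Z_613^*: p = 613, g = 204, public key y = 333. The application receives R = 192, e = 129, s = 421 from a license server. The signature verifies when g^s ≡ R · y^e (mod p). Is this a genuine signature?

g^s mod p:
Squares mod 613: 204^1≡204, 204^2≡545, 204^4≡333, 204^8≡549, 204^16≡418, 204^32≡19, 204^64≡361, 204^128≡365, 204^256≡204
421 = 256 + 128 + 32 + 4 + 1, so 204^421 ≡ 204·365·19·333·204 ≡ 361 (mod 613)
R · y^e mod p:
Squares mod 613: 333^1≡333, 333^2≡549, 333^4≡418, 333^8≡19, 333^16≡361, 333^32≡365, 333^64≡204, 333^128≡545
129 = 128 + 1, so 333^129 ≡ 545·333 ≡ 37 (mod 613)
192·37 = 7104 ≡ 361 (mod 613)
361 ≡ 361 (mod 613); signature holds.

genuine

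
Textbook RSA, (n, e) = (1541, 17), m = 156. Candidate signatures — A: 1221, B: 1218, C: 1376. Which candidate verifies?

Candidate A: Squares mod 1541: 1221^1≡1221, 1221^2≡694, 1221^4≡844, 1221^8≡394, 1221^16≡1136; 17 = 16 + 1, so 1221^17 ≡ 1136·1221 ≡ 156 (mod 1541)
  → matches m = 156
Candidate B: Squares mod 1541: 1218^1≡1218, 1218^2≡1082, 1218^4≡1105, 1218^8≡553, 1218^16≡691; 17 = 16 + 1, so 1218^17 ≡ 691·1218 ≡ 252 (mod 1541)
Candidate C: Squares mod 1541: 1376^1≡1376, 1376^2≡1028, 1376^4≡1199, 1376^8≡1389, 1376^16≡1530; 17 = 16 + 1, so 1376^17 ≡ 1530·1376 ≡ 274 (mod 1541)

A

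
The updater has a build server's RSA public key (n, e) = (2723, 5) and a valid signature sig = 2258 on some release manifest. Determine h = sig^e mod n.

2298

sig^5 mod 2723 = 2298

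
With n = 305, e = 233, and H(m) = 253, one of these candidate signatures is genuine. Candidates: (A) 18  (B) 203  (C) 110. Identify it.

B

Candidate A: Squares mod 305: 18^1≡18, 18^2≡19, 18^4≡56, 18^8≡86, 18^16≡76, 18^32≡286, 18^64≡56, 18^128≡86; 233 = 128 + 64 + 32 + 8 + 1, so 18^233 ≡ 86·56·286·86·18 ≡ 213 (mod 305)
Candidate B: Squares mod 305: 203^1≡203, 203^2≡34, 203^4≡241, 203^8≡131, 203^16≡81, 203^32≡156, 203^64≡241, 203^128≡131; 233 = 128 + 64 + 32 + 8 + 1, so 203^233 ≡ 131·241·156·131·203 ≡ 253 (mod 305)
  → matches H(m) = 253
Candidate C: Squares mod 305: 110^1≡110, 110^2≡205, 110^4≡240, 110^8≡260, 110^16≡195, 110^32≡205, 110^64≡240, 110^128≡260; 233 = 128 + 64 + 32 + 8 + 1, so 110^233 ≡ 260·240·205·260·110 ≡ 45 (mod 305)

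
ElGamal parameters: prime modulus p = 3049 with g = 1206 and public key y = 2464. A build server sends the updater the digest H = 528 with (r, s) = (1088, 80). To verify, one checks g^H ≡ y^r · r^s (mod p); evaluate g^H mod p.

189

1206^2 = 1454436 ≡ 63
1206^4 ≡ 63^2 = 3969 ≡ 920
1206^8 ≡ 920^2 = 846400 ≡ 1827
1206^16 ≡ 1827^2 = 3337929 ≡ 2323
1206^32 ≡ 2323^2 = 5396329 ≡ 2648
1206^64 ≡ 2648^2 = 7011904 ≡ 2253
1206^128 ≡ 2253^2 = 5076009 ≡ 2473
1206^256 ≡ 2473^2 = 6115729 ≡ 2484
1206^512 ≡ 2484^2 = 6170256 ≡ 2129
528 = 512 + 16, so 1206^528 ≡ 2129·2323 ≡ 189 (mod 3049)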